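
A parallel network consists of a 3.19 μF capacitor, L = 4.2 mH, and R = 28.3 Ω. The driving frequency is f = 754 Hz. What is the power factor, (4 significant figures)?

0.7090

ω = 2πf = 4738 rad/s
X_L = ωL = 19.90 Ω
X_C = 1/(ωC) = 66.17 Ω
Parallel: admittances add. Y = 1/R + 1/(jωL) + jωC
Y = (0.03534 − j0.03514) S
|Y| = 0.04984 S → |Z| = 1/|Y| = 20.07 Ω, ∠Z = −∠Y = 44.84°
cos φ = cos(44.84°) = 0.7090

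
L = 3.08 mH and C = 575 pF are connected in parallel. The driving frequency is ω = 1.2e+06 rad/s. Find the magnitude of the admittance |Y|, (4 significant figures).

X_L = ωL = 3696 Ω
X_C = 1/(ωC) = 1449 Ω
Parallel: admittances add. Y = 1/(jωL) + jωC
Y = (0 + j0.0004194) S
|Y| = 0.0004194 S → |Z| = 1/|Y| = 2384 Ω, ∠Z = −∠Y = -90.00°

419.4 μS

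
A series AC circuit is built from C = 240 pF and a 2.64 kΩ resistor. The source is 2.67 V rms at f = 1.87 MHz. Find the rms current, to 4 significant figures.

1.002 mA

ω = 2πf = 1.175e+07 rad/s
X_C = 1/(ωC) = 354.6 Ω
Z = 2640 − j354.6 Ω
|Z| = √(2640² + 354.6²) = 2664 Ω
I = V/|Z| = 2.67/2664 = 1.002 mA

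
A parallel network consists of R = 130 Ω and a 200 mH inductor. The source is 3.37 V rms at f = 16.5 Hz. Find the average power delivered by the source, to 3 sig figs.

ω = 2πf = 103.7 rad/s
X_L = ωL = 20.7 Ω
Parallel: admittances add. Y = 1/R + 1/(jωL)
Y = (0.00769 − j0.0482) S
|Y| = 0.0488 S → |Z| = 1/|Y| = 20.5 Ω, ∠Z = −∠Y = 80.9°
I = V/|Z| = 165 mA
P = VI cos φ = 3.37 × 0.165 × cos(80.9°) = 87.4 mW

87.4 mW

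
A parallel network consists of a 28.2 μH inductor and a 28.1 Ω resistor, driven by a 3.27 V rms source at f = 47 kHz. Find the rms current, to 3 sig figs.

410 mA

ω = 2πf = 295300 rad/s
X_L = ωL = 8.33 Ω
Parallel: admittances add. Y = 1/R + 1/(jωL)
Y = (0.0356 − j0.120) S
|Y| = 0.125 S → |Z| = 1/|Y| = 7.98 Ω, ∠Z = −∠Y = 73.5°
I = V/|Z| = 3.27/7.98 = 410 mA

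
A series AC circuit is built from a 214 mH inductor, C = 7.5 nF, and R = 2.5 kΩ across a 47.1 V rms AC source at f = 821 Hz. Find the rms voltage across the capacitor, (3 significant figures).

49.0 V

ω = 2πf = 5158 rad/s
X_L = ωL = 1100 Ω
X_C = 1/(ωC) = 25800 Ω
Net reactance X = X_L − X_C = -24700 Ω
Z = 2500 − j24700 Ω
|Z| = √(2500² + 24700²) = 24900 Ω
I = V/|Z| = 1.89 mA
V_C = I·|Z_C| = 0.00189 × 25800 = 49.0 V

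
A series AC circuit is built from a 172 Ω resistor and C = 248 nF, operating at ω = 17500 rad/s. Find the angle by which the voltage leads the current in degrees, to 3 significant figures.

-53.3°

X_C = 1/(ωC) = 230 Ω
Z = 172 − j230 Ω
|Z| = √(172² + 230²) = 288 Ω
∠Z = arctan(-230/172) = -53.3°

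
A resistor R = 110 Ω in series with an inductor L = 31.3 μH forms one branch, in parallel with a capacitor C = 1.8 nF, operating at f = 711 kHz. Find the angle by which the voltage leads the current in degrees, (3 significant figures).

-46.2°

ω = 2πf = 4.467e+06 rad/s
X_L = ωL = 140 Ω
X_C = 1/(ωC) = 124 Ω
Branch 1 (R+jX_L): Z₁ = 110 + j140 Ω, |Z₁| = 178 Ω
Branch 2 (−jX_C): Z₂ = −j124 Ω
Parallel: Z = Z₁Z₂/(Z₁+Z₂), |Z| = 199 Ω, ∠Z = -46.2°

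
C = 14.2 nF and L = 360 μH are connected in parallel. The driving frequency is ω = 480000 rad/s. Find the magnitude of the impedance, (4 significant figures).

971.9 Ω

X_L = ωL = 172.8 Ω
X_C = 1/(ωC) = 146.7 Ω
Parallel: admittances add. Y = 1/(jωL) + jωC
Y = (0 + j0.001029) S
|Y| = 0.001029 S → |Z| = 1/|Y| = 971.9 Ω, ∠Z = −∠Y = -90.00°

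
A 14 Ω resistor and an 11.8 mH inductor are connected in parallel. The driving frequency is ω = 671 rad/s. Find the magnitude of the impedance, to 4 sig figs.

6.892 Ω

X_L = ωL = 7.918 Ω
Parallel: admittances add. Y = 1/R + 1/(jωL)
Y = (0.07143 − j0.1263) S
|Y| = 0.1451 S → |Z| = 1/|Y| = 6.892 Ω, ∠Z = −∠Y = 60.51°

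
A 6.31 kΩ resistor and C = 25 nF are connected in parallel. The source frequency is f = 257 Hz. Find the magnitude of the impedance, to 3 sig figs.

6110 Ω

ω = 2πf = 1615 rad/s
X_C = 1/(ωC) = 24800 Ω
Parallel: admittances add. Y = 1/R + jωC
Y = (0.000158 + j4.04e-05) S
|Y| = 0.000164 S → |Z| = 1/|Y| = 6110 Ω, ∠Z = −∠Y = -14.3°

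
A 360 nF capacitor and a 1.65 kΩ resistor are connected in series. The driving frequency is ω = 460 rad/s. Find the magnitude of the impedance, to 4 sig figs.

X_C = 1/(ωC) = 6039 Ω
Z = 1650 − j6039 Ω
|Z| = √(1650² + 6039²) = 6260 Ω

6260 Ω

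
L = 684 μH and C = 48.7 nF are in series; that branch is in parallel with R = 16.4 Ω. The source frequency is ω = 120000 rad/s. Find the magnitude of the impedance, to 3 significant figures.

X_L = ωL = 82.1 Ω
X_C = 1/(ωC) = 171 Ω
Branch 1: Z₁ = R = 16.4 Ω
Branch 2 (series LC): Z₂ = j(X_L − X_C) = −j89.0 Ω
Parallel: Z = Z₁Z₂/(Z₁+Z₂), |Z| = 16.1 Ω, ∠Z = -10.4°

16.1 Ω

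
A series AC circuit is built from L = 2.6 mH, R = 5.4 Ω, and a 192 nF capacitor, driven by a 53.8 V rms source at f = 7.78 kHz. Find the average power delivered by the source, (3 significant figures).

ω = 2πf = 48880 rad/s
X_L = ωL = 127 Ω
X_C = 1/(ωC) = 107 Ω
Net reactance X = X_L − X_C = 20.5 Ω
Z = 5.40 + j20.5 Ω
|Z| = √(5.40² + 20.5²) = 21.2 Ω
∠Z = arctan(20.5/5.40) = 75.3°
I = V/|Z| = 2.53 A
P = VI cos φ = 53.8 × 2.53 × cos(75.3°) = 34.6 W

34.6 W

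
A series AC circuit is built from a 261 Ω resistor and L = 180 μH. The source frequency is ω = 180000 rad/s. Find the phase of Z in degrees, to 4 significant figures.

X_L = ωL = 32.40 Ω
Z = 261.0 + j32.40 Ω
|Z| = √(261.0² + 32.40²) = 263.0 Ω
∠Z = arctan(32.40/261.0) = 7.076°

7.076°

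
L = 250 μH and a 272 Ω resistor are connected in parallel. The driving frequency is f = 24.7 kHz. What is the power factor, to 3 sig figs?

0.141

ω = 2πf = 155200 rad/s
X_L = ωL = 38.8 Ω
Parallel: admittances add. Y = 1/R + 1/(jωL)
Y = (0.00368 − j0.0258) S
|Y| = 0.0260 S → |Z| = 1/|Y| = 38.4 Ω, ∠Z = −∠Y = 81.9°
cos φ = cos(81.9°) = 0.141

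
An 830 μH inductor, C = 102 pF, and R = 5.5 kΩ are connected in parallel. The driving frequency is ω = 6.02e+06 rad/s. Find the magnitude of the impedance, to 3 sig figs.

X_L = ωL = 5000 Ω
X_C = 1/(ωC) = 1630 Ω
Parallel: admittances add. Y = 1/R + 1/(jωL) + jωC
Y = (0.000182 + j0.000414) S
|Y| = 0.000452 S → |Z| = 1/|Y| = 2210 Ω, ∠Z = −∠Y = -66.3°

2210 Ω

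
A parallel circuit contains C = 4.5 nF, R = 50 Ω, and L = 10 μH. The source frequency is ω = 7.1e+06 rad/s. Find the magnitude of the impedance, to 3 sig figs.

37.3 Ω

X_L = ωL = 71.0 Ω
X_C = 1/(ωC) = 31.3 Ω
Parallel: admittances add. Y = 1/R + 1/(jωL) + jωC
Y = (0.0200 + j0.0179) S
|Y| = 0.0268 S → |Z| = 1/|Y| = 37.3 Ω, ∠Z = −∠Y = -41.8°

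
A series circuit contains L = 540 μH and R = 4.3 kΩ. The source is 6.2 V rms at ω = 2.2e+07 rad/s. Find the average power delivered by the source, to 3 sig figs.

X_L = ωL = 11900 Ω
Z = 4300 + j11900 Ω
|Z| = √(4300² + 11900²) = 12600 Ω
∠Z = arctan(11900/4300) = 70.1°
I = V/|Z| = 491 μA
P = VI cos φ = 6.2 × 0.000491 × cos(70.1°) = 1.04 mW

1.04 mW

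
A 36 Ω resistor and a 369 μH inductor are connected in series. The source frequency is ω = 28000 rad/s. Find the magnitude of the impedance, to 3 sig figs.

37.5 Ω

X_L = ωL = 10.3 Ω
Z = 36.0 + j10.3 Ω
|Z| = √(36.0² + 10.3²) = 37.5 Ω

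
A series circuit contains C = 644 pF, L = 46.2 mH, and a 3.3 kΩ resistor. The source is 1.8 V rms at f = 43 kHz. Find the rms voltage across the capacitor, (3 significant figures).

ω = 2πf = 270200 rad/s
X_L = ωL = 12500 Ω
X_C = 1/(ωC) = 5750 Ω
Net reactance X = X_L − X_C = 6730 Ω
Z = 3300 + j6730 Ω
|Z| = √(3300² + 6730²) = 7500 Ω
I = V/|Z| = 240 μA
V_C = I·|Z_C| = 0.000240 × 5750 = 1.38 V

1.38 V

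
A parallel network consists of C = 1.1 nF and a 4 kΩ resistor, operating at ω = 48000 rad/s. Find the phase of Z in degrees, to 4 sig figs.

X_C = 1/(ωC) = 18940 Ω
Parallel: admittances add. Y = 1/R + jωC
Y = (0.0002500 + j5.28e-05) S
|Y| = 0.0002555 S → |Z| = 1/|Y| = 3914 Ω, ∠Z = −∠Y = -11.93°

-11.93°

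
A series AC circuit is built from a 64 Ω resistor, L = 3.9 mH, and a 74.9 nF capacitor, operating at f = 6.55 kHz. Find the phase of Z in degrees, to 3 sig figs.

ω = 2πf = 41150 rad/s
X_L = ωL = 161 Ω
X_C = 1/(ωC) = 324 Ω
Net reactance X = X_L − X_C = -164 Ω
Z = 64.0 − j164 Ω
|Z| = √(64.0² + 164²) = 176 Ω
∠Z = arctan(-164/64.0) = -68.7°

-68.7°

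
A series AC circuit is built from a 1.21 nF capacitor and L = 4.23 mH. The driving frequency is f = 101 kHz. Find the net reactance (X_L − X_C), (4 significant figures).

1382 Ω

ω = 2πf = 634600 rad/s
X_L = ωL = 2684 Ω
X_C = 1/(ωC) = 1302 Ω
X = 2684 − 1302 = 1382 Ω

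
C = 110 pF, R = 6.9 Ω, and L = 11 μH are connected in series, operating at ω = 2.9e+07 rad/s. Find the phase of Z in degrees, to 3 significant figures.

X_L = ωL = 319 Ω
X_C = 1/(ωC) = 313 Ω
Net reactance X = X_L − X_C = 5.52 Ω
Z = 6.90 + j5.52 Ω
|Z| = √(6.90² + 5.52²) = 8.84 Ω
∠Z = arctan(5.52/6.90) = 38.7°

38.7°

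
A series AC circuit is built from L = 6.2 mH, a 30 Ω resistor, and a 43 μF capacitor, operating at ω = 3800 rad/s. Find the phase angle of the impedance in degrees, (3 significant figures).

30.2°

X_L = ωL = 23.6 Ω
X_C = 1/(ωC) = 6.12 Ω
Net reactance X = X_L − X_C = 17.4 Ω
Z = 30.0 + j17.4 Ω
|Z| = √(30.0² + 17.4²) = 34.7 Ω
∠Z = arctan(17.4/30.0) = 30.2°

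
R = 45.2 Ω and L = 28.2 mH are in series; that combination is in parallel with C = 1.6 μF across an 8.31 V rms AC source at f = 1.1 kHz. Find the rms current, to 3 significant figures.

52.3 mA

ω = 2πf = 6912 rad/s
X_L = ωL = 195 Ω
X_C = 1/(ωC) = 90.4 Ω
Branch 1 (R+jX_L): Z₁ = 45.2 + j195 Ω, |Z₁| = 200 Ω
Branch 2 (−jX_C): Z₂ = −j90.4 Ω
Parallel: Z = Z₁Z₂/(Z₁+Z₂), |Z| = 159 Ω, ∠Z = -79.7°
I = V/|Z| = 8.31/159 = 52.3 mA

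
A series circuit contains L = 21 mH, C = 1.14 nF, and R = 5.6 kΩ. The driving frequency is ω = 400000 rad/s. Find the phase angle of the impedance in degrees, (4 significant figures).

47.94°

X_L = ωL = 8400 Ω
X_C = 1/(ωC) = 2193 Ω
Net reactance X = X_L − X_C = 6207 Ω
Z = 5600 + j6207 Ω
|Z| = √(5600² + 6207²) = 8360 Ω
∠Z = arctan(6207/5600) = 47.94°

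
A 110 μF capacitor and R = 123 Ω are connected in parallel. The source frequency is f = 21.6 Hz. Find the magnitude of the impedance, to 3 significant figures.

58.8 Ω

ω = 2πf = 135.7 rad/s
X_C = 1/(ωC) = 67.0 Ω
Parallel: admittances add. Y = 1/R + jωC
Y = (0.00813 + j0.0149) S
|Y| = 0.0170 S → |Z| = 1/|Y| = 58.8 Ω, ∠Z = −∠Y = -61.4°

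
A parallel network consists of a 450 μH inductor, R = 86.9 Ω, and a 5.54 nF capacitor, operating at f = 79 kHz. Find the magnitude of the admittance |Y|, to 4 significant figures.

ω = 2πf = 496400 rad/s
X_L = ωL = 223.4 Ω
X_C = 1/(ωC) = 363.6 Ω
Parallel: admittances add. Y = 1/R + 1/(jωL) + jωC
Y = (0.01151 − j0.001727) S
|Y| = 0.01164 S → |Z| = 1/|Y| = 85.94 Ω, ∠Z = −∠Y = 8.535°

11.64 mS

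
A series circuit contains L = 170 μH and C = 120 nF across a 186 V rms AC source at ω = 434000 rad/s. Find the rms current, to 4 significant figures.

X_L = ωL = 73.78 Ω
X_C = 1/(ωC) = 19.20 Ω
Net reactance X = X_L − X_C = 54.58 Ω
Z = j54.58 Ω
|Z| = √(0² + 54.58²) = 54.58 Ω
I = V/|Z| = 186/54.58 = 3.408 A

3.408 A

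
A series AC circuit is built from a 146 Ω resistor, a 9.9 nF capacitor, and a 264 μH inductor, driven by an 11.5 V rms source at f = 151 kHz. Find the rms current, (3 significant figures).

ω = 2πf = 948800 rad/s
X_L = ωL = 250 Ω
X_C = 1/(ωC) = 106 Ω
Net reactance X = X_L − X_C = 144 Ω
Z = 146 + j144 Ω
|Z| = √(146² + 144²) = 205 Ω
I = V/|Z| = 11.5/205 = 56.1 mA

56.1 mA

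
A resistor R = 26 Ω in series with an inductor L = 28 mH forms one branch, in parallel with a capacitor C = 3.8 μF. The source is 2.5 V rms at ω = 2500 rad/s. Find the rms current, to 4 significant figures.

X_L = ωL = 70.00 Ω
X_C = 1/(ωC) = 105.3 Ω
Branch 1 (R+jX_L): Z₁ = 26.00 + j70.00 Ω, |Z₁| = 74.67 Ω
Branch 2 (−jX_C): Z₂ = −j105.3 Ω
Parallel: Z = Z₁Z₂/(Z₁+Z₂), |Z| = 179.4 Ω, ∠Z = 33.22°
I = V/|Z| = 2.5/179.4 = 13.93 mA

13.93 mA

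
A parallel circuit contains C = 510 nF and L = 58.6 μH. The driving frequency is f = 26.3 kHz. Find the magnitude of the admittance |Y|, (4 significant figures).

ω = 2πf = 165200 rad/s
X_L = ωL = 9.684 Ω
X_C = 1/(ωC) = 11.87 Ω
Parallel: admittances add. Y = 1/(jωL) + jωC
Y = (0 − j0.01899) S
|Y| = 0.01899 S → |Z| = 1/|Y| = 52.65 Ω, ∠Z = −∠Y = 90.00°

18.99 mS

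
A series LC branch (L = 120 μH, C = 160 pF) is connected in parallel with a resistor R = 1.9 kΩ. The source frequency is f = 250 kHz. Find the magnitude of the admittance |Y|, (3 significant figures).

ω = 2πf = 1.571e+06 rad/s
X_L = ωL = 188 Ω
X_C = 1/(ωC) = 3980 Ω
Branch 1: Z₁ = R = 1900 Ω
Branch 2 (series LC): Z₂ = j(X_L − X_C) = −j3790 Ω
Parallel: Z = Z₁Z₂/(Z₁+Z₂), |Z| = 1700 Ω, ∠Z = -26.6°
|Y| = 1/|Z| = 589 μS

589 μS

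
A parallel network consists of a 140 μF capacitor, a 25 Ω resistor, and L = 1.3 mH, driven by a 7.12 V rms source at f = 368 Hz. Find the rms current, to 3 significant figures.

ω = 2πf = 2312 rad/s
X_L = ωL = 3.01 Ω
X_C = 1/(ωC) = 3.09 Ω
Parallel: admittances add. Y = 1/R + 1/(jωL) + jωC
Y = (0.0400 − j0.00897) S
|Y| = 0.0410 S → |Z| = 1/|Y| = 24.4 Ω, ∠Z = −∠Y = 12.6°
I = V/|Z| = 7.12/24.4 = 292 mA

292 mA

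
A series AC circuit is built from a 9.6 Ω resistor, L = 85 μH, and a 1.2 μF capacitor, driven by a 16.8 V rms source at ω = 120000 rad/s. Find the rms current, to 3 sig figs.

1.66 A

X_L = ωL = 10.2 Ω
X_C = 1/(ωC) = 6.94 Ω
Net reactance X = X_L − X_C = 3.26 Ω
Z = 9.60 + j3.26 Ω
|Z| = √(9.60² + 3.26²) = 10.1 Ω
I = V/|Z| = 16.8/10.1 = 1.66 A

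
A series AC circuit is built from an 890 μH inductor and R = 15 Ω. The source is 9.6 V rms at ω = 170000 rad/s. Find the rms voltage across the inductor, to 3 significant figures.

9.55 V

X_L = ωL = 151 Ω
Z = 15.0 + j151 Ω
|Z| = √(15.0² + 151²) = 152 Ω
I = V/|Z| = 63.1 mA
V_L = I·|Z_L| = 0.0631 × 151 = 9.55 V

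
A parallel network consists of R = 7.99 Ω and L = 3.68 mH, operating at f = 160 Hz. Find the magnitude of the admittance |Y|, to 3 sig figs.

298 mS

ω = 2πf = 1005 rad/s
X_L = ωL = 3.70 Ω
Parallel: admittances add. Y = 1/R + 1/(jωL)
Y = (0.125 − j0.270) S
|Y| = 0.298 S → |Z| = 1/|Y| = 3.36 Ω, ∠Z = −∠Y = 65.2°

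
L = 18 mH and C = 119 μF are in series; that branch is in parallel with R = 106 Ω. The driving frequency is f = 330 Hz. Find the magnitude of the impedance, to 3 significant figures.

31.7 Ω

ω = 2πf = 2073 rad/s
X_L = ωL = 37.3 Ω
X_C = 1/(ωC) = 4.05 Ω
Branch 1: Z₁ = R = 106 Ω
Branch 2 (series LC): Z₂ = j(X_L − X_C) = j33.3 Ω
Parallel: Z = Z₁Z₂/(Z₁+Z₂), |Z| = 31.7 Ω, ∠Z = 72.6°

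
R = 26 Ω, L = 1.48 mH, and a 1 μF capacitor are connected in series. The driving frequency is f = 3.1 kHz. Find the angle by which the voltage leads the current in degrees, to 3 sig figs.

ω = 2πf = 19480 rad/s
X_L = ωL = 28.8 Ω
X_C = 1/(ωC) = 51.3 Ω
Net reactance X = X_L − X_C = -22.5 Ω
Z = 26.0 − j22.5 Ω
|Z| = √(26.0² + 22.5²) = 34.4 Ω
∠Z = arctan(-22.5/26.0) = -40.9°

-40.9°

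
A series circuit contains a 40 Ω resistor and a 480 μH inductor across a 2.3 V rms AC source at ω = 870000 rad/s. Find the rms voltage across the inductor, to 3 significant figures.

2.29 V

X_L = ωL = 418 Ω
Z = 40.0 + j418 Ω
|Z| = √(40.0² + 418²) = 420 Ω
I = V/|Z| = 5.48 mA
V_L = I·|Z_L| = 0.00548 × 418 = 2.29 V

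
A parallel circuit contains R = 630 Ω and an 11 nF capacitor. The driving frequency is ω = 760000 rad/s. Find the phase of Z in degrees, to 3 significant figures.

-79.2°

X_C = 1/(ωC) = 120 Ω
Parallel: admittances add. Y = 1/R + jωC
Y = (0.00159 + j0.00836) S
|Y| = 0.00851 S → |Z| = 1/|Y| = 118 Ω, ∠Z = −∠Y = -79.2°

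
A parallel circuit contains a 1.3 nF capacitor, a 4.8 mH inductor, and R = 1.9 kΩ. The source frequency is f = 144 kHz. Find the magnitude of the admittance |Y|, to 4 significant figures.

ω = 2πf = 904800 rad/s
X_L = ωL = 4343 Ω
X_C = 1/(ωC) = 850.2 Ω
Parallel: admittances add. Y = 1/R + 1/(jωL) + jωC
Y = (0.0005263 + j0.0009460) S
|Y| = 0.001083 S → |Z| = 1/|Y| = 923.8 Ω, ∠Z = −∠Y = -60.91°

1.083 mS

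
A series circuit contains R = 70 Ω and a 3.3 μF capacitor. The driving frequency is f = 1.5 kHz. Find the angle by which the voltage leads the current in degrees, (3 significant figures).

-24.7°

ω = 2πf = 9425 rad/s
X_C = 1/(ωC) = 32.2 Ω
Z = 70.0 − j32.2 Ω
|Z| = √(70.0² + 32.2²) = 77.0 Ω
∠Z = arctan(-32.2/70.0) = -24.7°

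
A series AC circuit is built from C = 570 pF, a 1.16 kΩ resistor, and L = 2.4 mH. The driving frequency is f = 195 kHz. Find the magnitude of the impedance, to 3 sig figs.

ω = 2πf = 1.225e+06 rad/s
X_L = ωL = 2940 Ω
X_C = 1/(ωC) = 1430 Ω
Net reactance X = X_L − X_C = 1510 Ω
Z = 1160 + j1510 Ω
|Z| = √(1160² + 1510²) = 1900 Ω

1900 Ω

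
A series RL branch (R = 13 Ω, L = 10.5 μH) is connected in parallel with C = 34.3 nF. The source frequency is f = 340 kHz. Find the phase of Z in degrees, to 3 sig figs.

-64.1°

ω = 2πf = 2.136e+06 rad/s
X_L = ωL = 22.4 Ω
X_C = 1/(ωC) = 13.6 Ω
Branch 1 (R+jX_L): Z₁ = 13.0 + j22.4 Ω, |Z₁| = 25.9 Ω
Branch 2 (−jX_C): Z₂ = −j13.6 Ω
Parallel: Z = Z₁Z₂/(Z₁+Z₂), |Z| = 22.6 Ω, ∠Z = -64.1°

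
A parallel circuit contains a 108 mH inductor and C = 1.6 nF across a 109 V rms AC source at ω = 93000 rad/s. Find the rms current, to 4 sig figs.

X_L = ωL = 10040 Ω
X_C = 1/(ωC) = 6720 Ω
Parallel: admittances add. Y = 1/(jωL) + jωC
Y = (0 + j4.924e-05) S
|Y| = 4.924e-05 S → |Z| = 1/|Y| = 20310 Ω, ∠Z = −∠Y = -90.00°
I = V/|Z| = 109/20310 = 5.367 mA

5.367 mA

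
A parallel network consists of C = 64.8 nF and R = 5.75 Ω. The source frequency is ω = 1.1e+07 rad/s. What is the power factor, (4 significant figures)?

0.2370

X_C = 1/(ωC) = 1.403 Ω
Parallel: admittances add. Y = 1/R + jωC
Y = (0.1739 + j0.7128) S
|Y| = 0.7337 S → |Z| = 1/|Y| = 1.363 Ω, ∠Z = −∠Y = -76.29°
cos φ = cos(-76.29°) = 0.2370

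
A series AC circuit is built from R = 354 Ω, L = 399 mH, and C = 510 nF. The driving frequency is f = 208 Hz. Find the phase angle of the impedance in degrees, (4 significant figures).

ω = 2πf = 1307 rad/s
X_L = ωL = 521.5 Ω
X_C = 1/(ωC) = 1500 Ω
Net reactance X = X_L − X_C = -978.9 Ω
Z = 354.0 − j978.9 Ω
|Z| = √(354.0² + 978.9²) = 1041 Ω
∠Z = arctan(-978.9/354.0) = -70.12°

-70.12°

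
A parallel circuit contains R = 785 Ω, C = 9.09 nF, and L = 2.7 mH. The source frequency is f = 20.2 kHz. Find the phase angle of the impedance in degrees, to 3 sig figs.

ω = 2πf = 126900 rad/s
X_L = ωL = 343 Ω
X_C = 1/(ωC) = 867 Ω
Parallel: admittances add. Y = 1/R + 1/(jωL) + jωC
Y = (0.00127 − j0.00176) S
|Y| = 0.00218 S → |Z| = 1/|Y| = 460 Ω, ∠Z = −∠Y = 54.2°

54.2°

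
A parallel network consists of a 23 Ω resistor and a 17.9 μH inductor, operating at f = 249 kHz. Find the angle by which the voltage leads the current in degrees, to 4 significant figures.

ω = 2πf = 1.565e+06 rad/s
X_L = ωL = 28.00 Ω
Parallel: admittances add. Y = 1/R + 1/(jωL)
Y = (0.04348 − j0.03571) S
|Y| = 0.05626 S → |Z| = 1/|Y| = 17.77 Ω, ∠Z = −∠Y = 39.40°

39.40°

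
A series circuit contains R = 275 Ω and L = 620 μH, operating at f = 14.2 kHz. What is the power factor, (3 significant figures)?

0.980

ω = 2πf = 89220 rad/s
X_L = ωL = 55.3 Ω
Z = 275 + j55.3 Ω
|Z| = √(275² + 55.3²) = 281 Ω
∠Z = arctan(55.3/275) = 11.4°
cos φ = cos(11.4°) = 0.980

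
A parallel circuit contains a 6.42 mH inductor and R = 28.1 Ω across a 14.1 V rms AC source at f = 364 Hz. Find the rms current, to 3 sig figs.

1.08 A

ω = 2πf = 2287 rad/s
X_L = ωL = 14.7 Ω
Parallel: admittances add. Y = 1/R + 1/(jωL)
Y = (0.0356 − j0.0681) S
|Y| = 0.0768 S → |Z| = 1/|Y| = 13.0 Ω, ∠Z = −∠Y = 62.4°
I = V/|Z| = 14.1/13.0 = 1.08 A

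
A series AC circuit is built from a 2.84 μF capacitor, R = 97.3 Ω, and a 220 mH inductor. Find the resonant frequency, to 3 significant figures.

ω₀ = 1/√(LC) = 1/√(0.22 × 2.84e-06) = 1265 rad/s
f₀ = ω₀/(2π) = 201 Hz

201 Hz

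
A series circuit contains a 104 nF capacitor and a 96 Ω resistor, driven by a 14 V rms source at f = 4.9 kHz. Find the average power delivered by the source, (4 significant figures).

ω = 2πf = 30790 rad/s
X_C = 1/(ωC) = 312.3 Ω
Z = 96.00 − j312.3 Ω
|Z| = √(96.00² + 312.3²) = 326.7 Ω
∠Z = arctan(-312.3/96.00) = -72.91°
I = V/|Z| = 42.85 mA
P = VI cos φ = 14 × 0.04285 × cos(-72.91°) = 176.3 mW

176.3 mW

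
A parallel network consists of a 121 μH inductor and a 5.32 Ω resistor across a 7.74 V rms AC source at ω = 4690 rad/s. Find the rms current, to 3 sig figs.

X_L = ωL = 0.567 Ω
Parallel: admittances add. Y = 1/R + 1/(jωL)
Y = (0.188 − j1.76) S
|Y| = 1.77 S → |Z| = 1/|Y| = 0.564 Ω, ∠Z = −∠Y = 83.9°
I = V/|Z| = 7.74/0.564 = 13.7 A

13.7 A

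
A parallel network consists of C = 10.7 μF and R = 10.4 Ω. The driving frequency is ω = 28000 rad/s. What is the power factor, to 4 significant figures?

0.3056

X_C = 1/(ωC) = 3.338 Ω
Parallel: admittances add. Y = 1/R + jωC
Y = (0.09615 + j0.2996) S
|Y| = 0.3147 S → |Z| = 1/|Y| = 3.178 Ω, ∠Z = −∠Y = -72.21°
cos φ = cos(-72.21°) = 0.3056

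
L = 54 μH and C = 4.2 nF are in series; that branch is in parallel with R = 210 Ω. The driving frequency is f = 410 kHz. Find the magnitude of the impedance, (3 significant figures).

ω = 2πf = 2.576e+06 rad/s
X_L = ωL = 139 Ω
X_C = 1/(ωC) = 92.4 Ω
Branch 1: Z₁ = R = 210 Ω
Branch 2 (series LC): Z₂ = j(X_L − X_C) = j46.7 Ω
Parallel: Z = Z₁Z₂/(Z₁+Z₂), |Z| = 45.6 Ω, ∠Z = 77.5°

45.6 Ω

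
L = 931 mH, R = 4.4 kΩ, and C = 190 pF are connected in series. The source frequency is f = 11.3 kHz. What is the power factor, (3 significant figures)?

ω = 2πf = 71000 rad/s
X_L = ωL = 66100 Ω
X_C = 1/(ωC) = 74100 Ω
Net reactance X = X_L − X_C = -8030 Ω
Z = 4400 − j8030 Ω
|Z| = √(4400² + 8030²) = 9150 Ω
∠Z = arctan(-8030/4400) = -61.3°
cos φ = cos(-61.3°) = 0.481

0.481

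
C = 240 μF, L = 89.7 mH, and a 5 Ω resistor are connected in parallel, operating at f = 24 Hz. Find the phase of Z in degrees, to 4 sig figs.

10.69°

ω = 2πf = 150.8 rad/s
X_L = ωL = 13.53 Ω
X_C = 1/(ωC) = 27.63 Ω
Parallel: admittances add. Y = 1/R + 1/(jωL) + jωC
Y = (0.2000 − j0.03774) S
|Y| = 0.2035 S → |Z| = 1/|Y| = 4.913 Ω, ∠Z = −∠Y = 10.69°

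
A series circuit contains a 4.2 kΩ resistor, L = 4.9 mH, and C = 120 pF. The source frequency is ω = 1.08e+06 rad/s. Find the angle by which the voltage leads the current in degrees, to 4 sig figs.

-29.99°

X_L = ωL = 5292 Ω
X_C = 1/(ωC) = 7716 Ω
Net reactance X = X_L − X_C = -2424 Ω
Z = 4200 − j2424 Ω
|Z| = √(4200² + 2424²) = 4849 Ω
∠Z = arctan(-2424/4200) = -29.99°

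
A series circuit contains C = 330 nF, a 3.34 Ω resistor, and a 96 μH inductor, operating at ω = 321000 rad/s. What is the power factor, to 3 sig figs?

0.154

X_L = ωL = 30.8 Ω
X_C = 1/(ωC) = 9.44 Ω
Net reactance X = X_L − X_C = 21.4 Ω
Z = 3.34 + j21.4 Ω
|Z| = √(3.34² + 21.4²) = 21.6 Ω
∠Z = arctan(21.4/3.34) = 81.1°
cos φ = cos(81.1°) = 0.154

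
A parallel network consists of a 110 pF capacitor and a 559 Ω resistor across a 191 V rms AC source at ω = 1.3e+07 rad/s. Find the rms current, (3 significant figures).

X_C = 1/(ωC) = 699 Ω
Parallel: admittances add. Y = 1/R + jωC
Y = (0.00179 + j0.00143) S
|Y| = 0.00229 S → |Z| = 1/|Y| = 437 Ω, ∠Z = −∠Y = -38.6°
I = V/|Z| = 191/437 = 437 mA

437 mA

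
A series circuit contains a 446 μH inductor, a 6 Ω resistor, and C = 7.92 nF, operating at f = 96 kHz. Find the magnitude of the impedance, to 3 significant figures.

60.0 Ω

ω = 2πf = 603200 rad/s
X_L = ωL = 269 Ω
X_C = 1/(ωC) = 209 Ω
Net reactance X = X_L − X_C = 59.7 Ω
Z = 6.00 + j59.7 Ω
|Z| = √(6.00² + 59.7²) = 60.0 Ω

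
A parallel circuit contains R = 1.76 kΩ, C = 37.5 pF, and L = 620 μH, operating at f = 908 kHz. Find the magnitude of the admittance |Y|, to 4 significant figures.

572.3 μS

ω = 2πf = 5.705e+06 rad/s
X_L = ωL = 3537 Ω
X_C = 1/(ωC) = 4674 Ω
Parallel: admittances add. Y = 1/R + 1/(jωL) + jωC
Y = (0.0005682 − j6.877e-05) S
|Y| = 0.0005723 S → |Z| = 1/|Y| = 1747 Ω, ∠Z = −∠Y = 6.901°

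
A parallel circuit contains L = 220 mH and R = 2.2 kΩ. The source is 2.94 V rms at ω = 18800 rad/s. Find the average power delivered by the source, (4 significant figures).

X_L = ωL = 4136 Ω
Parallel: admittances add. Y = 1/R + 1/(jωL)
Y = (0.0004545 − j0.0002418) S
|Y| = 0.0005148 S → |Z| = 1/|Y| = 1942 Ω, ∠Z = −∠Y = 28.01°
I = V/|Z| = 1.514 mA
P = VI cos φ = 2.94 × 0.001514 × cos(28.01°) = 3.929 mW

3.929 mW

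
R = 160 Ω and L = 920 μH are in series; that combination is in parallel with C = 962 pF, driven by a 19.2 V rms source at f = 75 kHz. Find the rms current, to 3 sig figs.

ω = 2πf = 471200 rad/s
X_L = ωL = 434 Ω
X_C = 1/(ωC) = 2210 Ω
Branch 1 (R+jX_L): Z₁ = 160 + j434 Ω, |Z₁| = 462 Ω
Branch 2 (−jX_C): Z₂ = −j2210 Ω
Parallel: Z = Z₁Z₂/(Z₁+Z₂), |Z| = 573 Ω, ∠Z = 64.6°
I = V/|Z| = 19.2/573 = 33.5 mA

33.5 mA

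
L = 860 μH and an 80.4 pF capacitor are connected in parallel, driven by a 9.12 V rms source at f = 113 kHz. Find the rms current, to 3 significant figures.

ω = 2πf = 710000 rad/s
X_L = ωL = 611 Ω
X_C = 1/(ωC) = 17500 Ω
Parallel: admittances add. Y = 1/(jωL) + jωC
Y = (0 − j0.00158) S
|Y| = 0.00158 S → |Z| = 1/|Y| = 633 Ω, ∠Z = −∠Y = 90.0°
I = V/|Z| = 9.12/633 = 14.4 mA

14.4 mA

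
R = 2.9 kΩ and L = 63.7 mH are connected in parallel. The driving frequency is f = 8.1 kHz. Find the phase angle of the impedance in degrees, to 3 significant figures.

ω = 2πf = 50890 rad/s
X_L = ωL = 3240 Ω
Parallel: admittances add. Y = 1/R + 1/(jωL)
Y = (0.000345 − j0.000308) S
|Y| = 0.000463 S → |Z| = 1/|Y| = 2160 Ω, ∠Z = −∠Y = 41.8°

41.8°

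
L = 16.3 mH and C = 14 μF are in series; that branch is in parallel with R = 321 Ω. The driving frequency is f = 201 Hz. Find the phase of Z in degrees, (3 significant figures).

-83.6°

ω = 2πf = 1263 rad/s
X_L = ωL = 20.6 Ω
X_C = 1/(ωC) = 56.6 Ω
Branch 1: Z₁ = R = 321 Ω
Branch 2 (series LC): Z₂ = j(X_L − X_C) = −j36.0 Ω
Parallel: Z = Z₁Z₂/(Z₁+Z₂), |Z| = 35.7 Ω, ∠Z = -83.6°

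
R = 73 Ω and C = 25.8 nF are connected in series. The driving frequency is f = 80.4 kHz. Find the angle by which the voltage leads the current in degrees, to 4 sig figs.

ω = 2πf = 505200 rad/s
X_C = 1/(ωC) = 76.73 Ω
Z = 73.00 − j76.73 Ω
|Z| = √(73.00² + 76.73²) = 105.9 Ω
∠Z = arctan(-76.73/73.00) = -46.43°

-46.43°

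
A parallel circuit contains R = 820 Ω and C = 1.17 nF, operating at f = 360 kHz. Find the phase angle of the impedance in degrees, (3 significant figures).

ω = 2πf = 2.262e+06 rad/s
X_C = 1/(ωC) = 378 Ω
Parallel: admittances add. Y = 1/R + jωC
Y = (0.00122 + j0.00265) S
|Y| = 0.00291 S → |Z| = 1/|Y| = 343 Ω, ∠Z = −∠Y = -65.3°

-65.3°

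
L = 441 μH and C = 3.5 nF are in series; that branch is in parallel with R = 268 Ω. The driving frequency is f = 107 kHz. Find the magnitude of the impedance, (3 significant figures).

116 Ω

ω = 2πf = 672300 rad/s
X_L = ωL = 296 Ω
X_C = 1/(ωC) = 425 Ω
Branch 1: Z₁ = R = 268 Ω
Branch 2 (series LC): Z₂ = j(X_L − X_C) = −j128 Ω
Parallel: Z = Z₁Z₂/(Z₁+Z₂), |Z| = 116 Ω, ∠Z = -64.4°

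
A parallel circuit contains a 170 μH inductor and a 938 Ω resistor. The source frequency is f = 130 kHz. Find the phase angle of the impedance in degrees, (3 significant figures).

81.6°

ω = 2πf = 816800 rad/s
X_L = ωL = 139 Ω
Parallel: admittances add. Y = 1/R + 1/(jωL)
Y = (0.00107 − j0.00720) S
|Y| = 0.00728 S → |Z| = 1/|Y| = 137 Ω, ∠Z = −∠Y = 81.6°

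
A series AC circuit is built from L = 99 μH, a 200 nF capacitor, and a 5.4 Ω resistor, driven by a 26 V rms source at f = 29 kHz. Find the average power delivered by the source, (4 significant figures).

31.05 W

ω = 2πf = 182200 rad/s
X_L = ωL = 18.04 Ω
X_C = 1/(ωC) = 27.44 Ω
Net reactance X = X_L − X_C = -9.401 Ω
Z = 5.400 − j9.401 Ω
|Z| = √(5.400² + 9.401²) = 10.84 Ω
∠Z = arctan(-9.401/5.400) = -60.13°
I = V/|Z| = 2.398 A
P = VI cos φ = 26 × 2.398 × cos(-60.13°) = 31.05 W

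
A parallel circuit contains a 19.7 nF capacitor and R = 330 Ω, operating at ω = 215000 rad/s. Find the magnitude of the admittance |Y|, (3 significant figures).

5.21 mS

X_C = 1/(ωC) = 236 Ω
Parallel: admittances add. Y = 1/R + jωC
Y = (0.00303 + j0.00424) S
|Y| = 0.00521 S → |Z| = 1/|Y| = 192 Ω, ∠Z = −∠Y = -54.4°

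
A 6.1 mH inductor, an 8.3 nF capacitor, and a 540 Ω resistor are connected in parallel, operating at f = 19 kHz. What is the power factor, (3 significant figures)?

0.979

ω = 2πf = 119400 rad/s
X_L = ωL = 728 Ω
X_C = 1/(ωC) = 1010 Ω
Parallel: admittances add. Y = 1/R + 1/(jωL) + jωC
Y = (0.00185 − j0.000382) S
|Y| = 0.00189 S → |Z| = 1/|Y| = 529 Ω, ∠Z = −∠Y = 11.7°
cos φ = cos(11.7°) = 0.979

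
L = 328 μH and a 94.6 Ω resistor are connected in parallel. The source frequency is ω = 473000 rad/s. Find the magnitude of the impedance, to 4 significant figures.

X_L = ωL = 155.1 Ω
Parallel: admittances add. Y = 1/R + 1/(jωL)
Y = (0.01057 − j0.006446) S
|Y| = 0.01238 S → |Z| = 1/|Y| = 80.77 Ω, ∠Z = −∠Y = 31.37°

80.77 Ω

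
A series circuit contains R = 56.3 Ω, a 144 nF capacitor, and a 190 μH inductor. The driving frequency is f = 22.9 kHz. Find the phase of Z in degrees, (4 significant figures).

ω = 2πf = 143900 rad/s
X_L = ωL = 27.34 Ω
X_C = 1/(ωC) = 48.26 Ω
Net reactance X = X_L − X_C = -20.93 Ω
Z = 56.30 − j20.93 Ω
|Z| = √(56.30² + 20.93²) = 60.06 Ω
∠Z = arctan(-20.93/56.30) = -20.39°

-20.39°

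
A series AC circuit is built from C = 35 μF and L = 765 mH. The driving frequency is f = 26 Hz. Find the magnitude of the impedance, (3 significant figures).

49.9 Ω

ω = 2πf = 163.4 rad/s
X_L = ωL = 125 Ω
X_C = 1/(ωC) = 175 Ω
Net reactance X = X_L − X_C = -49.9 Ω
Z = − j49.9 Ω
|Z| = √(0² + 49.9²) = 49.9 Ω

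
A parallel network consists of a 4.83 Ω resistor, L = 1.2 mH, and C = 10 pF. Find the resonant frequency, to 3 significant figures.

ω₀ = 1/√(LC) = 1/√(0.0012 × 1e-11) = 9.129e+06 rad/s
f₀ = ω₀/(2π) = 1.45 MHz

1.45 MHz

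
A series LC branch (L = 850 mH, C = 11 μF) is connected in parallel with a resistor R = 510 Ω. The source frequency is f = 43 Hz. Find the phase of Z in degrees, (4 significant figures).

ω = 2πf = 270.2 rad/s
X_L = ωL = 229.7 Ω
X_C = 1/(ωC) = 336.5 Ω
Branch 1: Z₁ = R = 510.0 Ω
Branch 2 (series LC): Z₂ = j(X_L − X_C) = −j106.8 Ω
Parallel: Z = Z₁Z₂/(Z₁+Z₂), |Z| = 104.6 Ω, ∠Z = -78.17°

-78.17°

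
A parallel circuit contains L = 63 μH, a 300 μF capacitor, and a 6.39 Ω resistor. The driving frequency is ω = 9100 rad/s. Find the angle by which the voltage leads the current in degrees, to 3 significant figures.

-81.0°

X_L = ωL = 0.573 Ω
X_C = 1/(ωC) = 0.366 Ω
Parallel: admittances add. Y = 1/R + 1/(jωL) + jωC
Y = (0.156 + j0.986) S
|Y| = 0.998 S → |Z| = 1/|Y| = 1.00 Ω, ∠Z = −∠Y = -81.0°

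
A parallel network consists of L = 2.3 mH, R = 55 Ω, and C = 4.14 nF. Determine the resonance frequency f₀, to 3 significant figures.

51.6 kHz

ω₀ = 1/√(LC) = 1/√(0.0023 × 4.14e-09) = 324100 rad/s
f₀ = ω₀/(2π) = 51.6 kHz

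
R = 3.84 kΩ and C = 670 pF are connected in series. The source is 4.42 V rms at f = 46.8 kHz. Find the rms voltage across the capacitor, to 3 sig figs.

ω = 2πf = 294100 rad/s
X_C = 1/(ωC) = 5080 Ω
Z = 3840 − j5080 Ω
|Z| = √(3840² + 5080²) = 6360 Ω
I = V/|Z| = 694 μA
V_C = I·|Z_C| = 0.000694 × 5080 = 3.52 V

3.52 V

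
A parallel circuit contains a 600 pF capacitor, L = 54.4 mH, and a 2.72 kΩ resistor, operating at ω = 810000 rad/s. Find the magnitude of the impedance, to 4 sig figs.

1691 Ω

X_L = ωL = 44060 Ω
X_C = 1/(ωC) = 2058 Ω
Parallel: admittances add. Y = 1/R + 1/(jωL) + jωC
Y = (0.0003676 + j0.0004633) S
|Y| = 0.0005915 S → |Z| = 1/|Y| = 1691 Ω, ∠Z = −∠Y = -51.57°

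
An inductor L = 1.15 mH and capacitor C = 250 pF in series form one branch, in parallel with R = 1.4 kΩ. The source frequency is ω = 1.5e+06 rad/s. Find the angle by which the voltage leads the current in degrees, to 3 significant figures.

-56.1°

X_L = ωL = 1720 Ω
X_C = 1/(ωC) = 2670 Ω
Branch 1: Z₁ = R = 1400 Ω
Branch 2 (series LC): Z₂ = j(X_L − X_C) = −j942 Ω
Parallel: Z = Z₁Z₂/(Z₁+Z₂), |Z| = 781 Ω, ∠Z = -56.1°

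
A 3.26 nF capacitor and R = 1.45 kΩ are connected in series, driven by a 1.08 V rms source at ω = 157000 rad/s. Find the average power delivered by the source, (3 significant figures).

X_C = 1/(ωC) = 1950 Ω
Z = 1450 − j1950 Ω
|Z| = √(1450² + 1950²) = 2430 Ω
∠Z = arctan(-1950/1450) = -53.4°
I = V/|Z| = 444 μA
P = VI cos φ = 1.08 × 0.000444 × cos(-53.4°) = 286 μW

286 μW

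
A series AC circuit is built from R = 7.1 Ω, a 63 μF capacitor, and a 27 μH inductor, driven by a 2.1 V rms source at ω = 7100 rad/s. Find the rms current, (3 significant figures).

X_L = ωL = 0.192 Ω
X_C = 1/(ωC) = 2.24 Ω
Net reactance X = X_L − X_C = -2.04 Ω
Z = 7.10 − j2.04 Ω
|Z| = √(7.10² + 2.04²) = 7.39 Ω
I = V/|Z| = 2.1/7.39 = 284 mA

284 mA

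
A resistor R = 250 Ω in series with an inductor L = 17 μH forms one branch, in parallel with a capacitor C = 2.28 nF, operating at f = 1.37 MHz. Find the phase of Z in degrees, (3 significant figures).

-80.5°

ω = 2πf = 8.608e+06 rad/s
X_L = ωL = 146 Ω
X_C = 1/(ωC) = 51.0 Ω
Branch 1 (R+jX_L): Z₁ = 250 + j146 Ω, |Z₁| = 290 Ω
Branch 2 (−jX_C): Z₂ = −j51.0 Ω
Parallel: Z = Z₁Z₂/(Z₁+Z₂), |Z| = 55.2 Ω, ∠Z = -80.5°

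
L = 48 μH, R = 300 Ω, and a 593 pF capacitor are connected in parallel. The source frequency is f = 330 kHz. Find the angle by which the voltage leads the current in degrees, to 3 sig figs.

69.3°

ω = 2πf = 2.073e+06 rad/s
X_L = ωL = 99.5 Ω
X_C = 1/(ωC) = 813 Ω
Parallel: admittances add. Y = 1/R + 1/(jωL) + jωC
Y = (0.00333 − j0.00882) S
|Y| = 0.00943 S → |Z| = 1/|Y| = 106 Ω, ∠Z = −∠Y = 69.3°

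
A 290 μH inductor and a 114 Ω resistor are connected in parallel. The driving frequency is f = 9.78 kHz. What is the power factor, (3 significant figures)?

ω = 2πf = 61450 rad/s
X_L = ωL = 17.8 Ω
Parallel: admittances add. Y = 1/R + 1/(jωL)
Y = (0.00877 − j0.0561) S
|Y| = 0.0568 S → |Z| = 1/|Y| = 17.6 Ω, ∠Z = −∠Y = 81.1°
cos φ = cos(81.1°) = 0.154

0.154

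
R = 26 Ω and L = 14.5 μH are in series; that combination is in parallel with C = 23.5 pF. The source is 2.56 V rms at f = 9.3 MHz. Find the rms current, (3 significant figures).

ω = 2πf = 5.843e+07 rad/s
X_L = ωL = 847 Ω
X_C = 1/(ωC) = 728 Ω
Branch 1 (R+jX_L): Z₁ = 26.0 + j847 Ω, |Z₁| = 848 Ω
Branch 2 (−jX_C): Z₂ = −j728 Ω
Parallel: Z = Z₁Z₂/(Z₁+Z₂), |Z| = 5070 Ω, ∠Z = -79.4°
I = V/|Z| = 2.56/5070 = 505 μA

505 μA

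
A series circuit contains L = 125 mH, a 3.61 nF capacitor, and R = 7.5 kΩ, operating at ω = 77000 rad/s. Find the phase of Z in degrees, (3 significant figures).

38.8°

X_L = ωL = 9620 Ω
X_C = 1/(ωC) = 3600 Ω
Net reactance X = X_L − X_C = 6030 Ω
Z = 7500 + j6030 Ω
|Z| = √(7500² + 6030²) = 9620 Ω
∠Z = arctan(6030/7500) = 38.8°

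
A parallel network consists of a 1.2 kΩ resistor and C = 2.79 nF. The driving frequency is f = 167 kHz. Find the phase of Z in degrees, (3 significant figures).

-74.1°

ω = 2πf = 1.049e+06 rad/s
X_C = 1/(ωC) = 342 Ω
Parallel: admittances add. Y = 1/R + jωC
Y = (0.000833 + j0.00293) S
|Y| = 0.00304 S → |Z| = 1/|Y| = 329 Ω, ∠Z = −∠Y = -74.1°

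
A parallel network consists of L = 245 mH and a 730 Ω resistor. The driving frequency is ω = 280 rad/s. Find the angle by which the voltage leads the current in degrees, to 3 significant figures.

84.6°

X_L = ωL = 68.6 Ω
Parallel: admittances add. Y = 1/R + 1/(jωL)
Y = (0.00137 − j0.0146) S
|Y| = 0.0146 S → |Z| = 1/|Y| = 68.3 Ω, ∠Z = −∠Y = 84.6°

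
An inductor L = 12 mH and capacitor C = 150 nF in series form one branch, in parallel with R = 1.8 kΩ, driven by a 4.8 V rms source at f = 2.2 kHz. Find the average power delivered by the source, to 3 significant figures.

ω = 2πf = 13820 rad/s
X_L = ωL = 166 Ω
X_C = 1/(ωC) = 482 Ω
Branch 1: Z₁ = R = 1800 Ω
Branch 2 (series LC): Z₂ = j(X_L − X_C) = −j316 Ω
Parallel: Z = Z₁Z₂/(Z₁+Z₂), |Z| = 312 Ω, ∠Z = -80.0°
I = V/|Z| = 15.4 mA
P = VI cos φ = 4.8 × 0.0154 × cos(-80.0°) = 12.8 mW

12.8 mW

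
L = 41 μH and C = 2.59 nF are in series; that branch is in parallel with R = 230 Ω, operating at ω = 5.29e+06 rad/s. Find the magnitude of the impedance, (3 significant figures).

X_L = ωL = 217 Ω
X_C = 1/(ωC) = 73.0 Ω
Branch 1: Z₁ = R = 230 Ω
Branch 2 (series LC): Z₂ = j(X_L − X_C) = j144 Ω
Parallel: Z = Z₁Z₂/(Z₁+Z₂), |Z| = 122 Ω, ∠Z = 58.0°

122 Ω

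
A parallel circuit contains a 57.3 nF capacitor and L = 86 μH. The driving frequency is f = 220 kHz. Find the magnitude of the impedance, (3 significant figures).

ω = 2πf = 1.382e+06 rad/s
X_L = ωL = 119 Ω
X_C = 1/(ωC) = 12.6 Ω
Parallel: admittances add. Y = 1/(jωL) + jωC
Y = (0 + j0.0708) S
|Y| = 0.0708 S → |Z| = 1/|Y| = 14.1 Ω, ∠Z = −∠Y = -90.0°

14.1 Ω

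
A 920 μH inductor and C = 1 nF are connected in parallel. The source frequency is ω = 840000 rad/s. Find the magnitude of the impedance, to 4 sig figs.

X_L = ωL = 772.8 Ω
X_C = 1/(ωC) = 1190 Ω
Parallel: admittances add. Y = 1/(jωL) + jωC
Y = (0 − j0.0004540) S
|Y| = 0.0004540 S → |Z| = 1/|Y| = 2203 Ω, ∠Z = −∠Y = 90.00°

2203 Ω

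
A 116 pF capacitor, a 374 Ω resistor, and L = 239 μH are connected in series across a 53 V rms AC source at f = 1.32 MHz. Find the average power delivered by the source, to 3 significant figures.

1.02 W

ω = 2πf = 8.294e+06 rad/s
X_L = ωL = 1980 Ω
X_C = 1/(ωC) = 1040 Ω
Net reactance X = X_L − X_C = 943 Ω
Z = 374 + j943 Ω
|Z| = √(374² + 943²) = 1010 Ω
∠Z = arctan(943/374) = 68.4°
I = V/|Z| = 52.3 mA
P = VI cos φ = 53 × 0.0523 × cos(68.4°) = 1.02 W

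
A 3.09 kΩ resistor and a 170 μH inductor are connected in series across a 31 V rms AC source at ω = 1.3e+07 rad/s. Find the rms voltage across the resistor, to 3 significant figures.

X_L = ωL = 2210 Ω
Z = 3090 + j2210 Ω
|Z| = √(3090² + 2210²) = 3800 Ω
I = V/|Z| = 8.16 mA
V_R = I·|Z_R| = 0.00816 × 3090 = 25.2 V

25.2 V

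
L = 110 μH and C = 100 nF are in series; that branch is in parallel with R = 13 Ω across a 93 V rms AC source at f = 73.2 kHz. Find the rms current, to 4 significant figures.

ω = 2πf = 459900 rad/s
X_L = ωL = 50.59 Ω
X_C = 1/(ωC) = 21.74 Ω
Branch 1: Z₁ = R = 13.00 Ω
Branch 2 (series LC): Z₂ = j(X_L − X_C) = j28.85 Ω
Parallel: Z = Z₁Z₂/(Z₁+Z₂), |Z| = 11.85 Ω, ∠Z = 24.26°
I = V/|Z| = 93/11.85 = 7.847 A

7.847 A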